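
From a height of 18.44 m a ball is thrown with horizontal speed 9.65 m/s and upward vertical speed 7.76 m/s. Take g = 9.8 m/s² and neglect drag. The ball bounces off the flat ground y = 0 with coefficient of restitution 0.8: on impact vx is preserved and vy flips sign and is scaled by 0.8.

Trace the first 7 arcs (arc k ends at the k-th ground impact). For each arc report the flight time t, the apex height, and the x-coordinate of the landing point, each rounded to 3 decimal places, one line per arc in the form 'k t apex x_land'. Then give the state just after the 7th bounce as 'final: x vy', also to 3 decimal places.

Arc 1: start y=18.440, vy=7.760 → t=2.887, apex=21.512, x_land=27.861, impact vy=-20.534
  bounce: vy ← 0.8·20.534 = 16.427
Arc 2: start y=0.000, vy=16.427 → t=3.352, apex=13.768, x_land=60.212, impact vy=-16.427
  bounce: vy ← 0.8·16.427 = 13.142
Arc 3: start y=0.000, vy=13.142 → t=2.682, apex=8.811, x_land=86.093, impact vy=-13.142
  bounce: vy ← 0.8·13.142 = 10.513
Arc 4: start y=0.000, vy=10.513 → t=2.146, apex=5.639, x_land=106.798, impact vy=-10.513
  bounce: vy ← 0.8·10.513 = 8.411
Arc 5: start y=0.000, vy=8.411 → t=1.716, apex=3.609, x_land=123.362, impact vy=-8.411
  bounce: vy ← 0.8·8.411 = 6.729
Arc 6: start y=0.000, vy=6.729 → t=1.373, apex=2.310, x_land=136.613, impact vy=-6.729
  bounce: vy ← 0.8·6.729 = 5.383
Arc 7: start y=0.000, vy=5.383 → t=1.099, apex=1.478, x_land=147.214, impact vy=-5.383
  bounce: vy ← 0.8·5.383 = 4.306

1 2.887 21.512 27.861
2 3.352 13.768 60.212
3 2.682 8.811 86.093
4 2.146 5.639 106.798
5 1.716 3.609 123.362
6 1.373 2.310 136.613
7 1.099 1.478 147.214
final: 147.214 4.306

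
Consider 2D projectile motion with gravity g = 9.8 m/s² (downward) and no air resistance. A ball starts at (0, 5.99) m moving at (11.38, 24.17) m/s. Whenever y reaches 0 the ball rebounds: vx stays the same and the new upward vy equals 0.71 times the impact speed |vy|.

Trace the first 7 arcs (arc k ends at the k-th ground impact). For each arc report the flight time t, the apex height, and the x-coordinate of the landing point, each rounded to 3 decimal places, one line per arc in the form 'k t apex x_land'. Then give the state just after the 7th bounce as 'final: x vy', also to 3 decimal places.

Arc 1: start y=5.990, vy=24.170 → t=5.169, apex=35.796, x_land=58.825, impact vy=-26.488
  bounce: vy ← 0.71·26.488 = 18.806
Arc 2: start y=0.000, vy=18.806 → t=3.838, apex=18.045, x_land=102.501, impact vy=-18.806
  bounce: vy ← 0.71·18.806 = 13.352
Arc 3: start y=0.000, vy=13.352 → t=2.725, apex=9.096, x_land=133.512, impact vy=-13.352
  bounce: vy ← 0.71·13.352 = 9.480
Arc 4: start y=0.000, vy=9.480 → t=1.935, apex=4.585, x_land=155.529, impact vy=-9.480
  bounce: vy ← 0.71·9.480 = 6.731
Arc 5: start y=0.000, vy=6.731 → t=1.374, apex=2.312, x_land=171.161, impact vy=-6.731
  bounce: vy ← 0.71·6.731 = 4.779
Arc 6: start y=0.000, vy=4.779 → t=0.975, apex=1.165, x_land=182.260, impact vy=-4.779
  bounce: vy ← 0.71·4.779 = 3.393
Arc 7: start y=0.000, vy=3.393 → t=0.692, apex=0.587, x_land=190.140, impact vy=-3.393
  bounce: vy ← 0.71·3.393 = 2.409

1 5.169 35.796 58.825
2 3.838 18.045 102.501
3 2.725 9.096 133.512
4 1.935 4.585 155.529
5 1.374 2.312 171.161
6 0.975 1.165 182.260
7 0.692 0.587 190.140
final: 190.140 2.409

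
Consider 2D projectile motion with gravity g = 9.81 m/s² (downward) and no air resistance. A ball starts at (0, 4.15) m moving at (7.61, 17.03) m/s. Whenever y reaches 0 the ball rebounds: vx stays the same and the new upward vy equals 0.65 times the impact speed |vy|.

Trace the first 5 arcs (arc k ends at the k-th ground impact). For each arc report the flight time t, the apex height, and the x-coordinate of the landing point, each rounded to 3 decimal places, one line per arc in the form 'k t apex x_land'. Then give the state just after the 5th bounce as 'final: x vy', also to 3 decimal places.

1 3.701 18.932 28.162
2 2.554 7.999 47.598
3 1.660 3.379 60.231
4 1.079 1.428 68.443
5 0.701 0.603 73.780
final: 73.780 2.236

Arc 1: start y=4.150, vy=17.030 → t=3.701, apex=18.932, x_land=28.162, impact vy=-19.273
  bounce: vy ← 0.65·19.273 = 12.527
Arc 2: start y=0.000, vy=12.527 → t=2.554, apex=7.999, x_land=47.598, impact vy=-12.527
  bounce: vy ← 0.65·12.527 = 8.143
Arc 3: start y=0.000, vy=8.143 → t=1.660, apex=3.379, x_land=60.231, impact vy=-8.143
  bounce: vy ← 0.65·8.143 = 5.293
Arc 4: start y=0.000, vy=5.293 → t=1.079, apex=1.428, x_land=68.443, impact vy=-5.293
  bounce: vy ← 0.65·5.293 = 3.440
Arc 5: start y=0.000, vy=3.440 → t=0.701, apex=0.603, x_land=73.780, impact vy=-3.440
  bounce: vy ← 0.65·3.440 = 2.236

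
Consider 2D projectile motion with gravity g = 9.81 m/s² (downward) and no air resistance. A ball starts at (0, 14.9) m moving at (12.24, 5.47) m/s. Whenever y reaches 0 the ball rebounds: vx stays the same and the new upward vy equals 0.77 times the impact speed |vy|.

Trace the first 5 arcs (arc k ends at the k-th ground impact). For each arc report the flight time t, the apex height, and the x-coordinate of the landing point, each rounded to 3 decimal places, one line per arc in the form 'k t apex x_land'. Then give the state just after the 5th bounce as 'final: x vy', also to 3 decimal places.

1 2.388 16.425 29.223
2 2.818 9.738 63.717
3 2.170 5.774 90.277
4 1.671 3.423 110.728
5 1.287 2.030 126.475
final: 126.475 4.859

Arc 1: start y=14.900, vy=5.470 → t=2.388, apex=16.425, x_land=29.223, impact vy=-17.952
  bounce: vy ← 0.77·17.952 = 13.823
Arc 2: start y=0.000, vy=13.823 → t=2.818, apex=9.738, x_land=63.717, impact vy=-13.823
  bounce: vy ← 0.77·13.823 = 10.643
Arc 3: start y=0.000, vy=10.643 → t=2.170, apex=5.774, x_land=90.277, impact vy=-10.643
  bounce: vy ← 0.77·10.643 = 8.195
Arc 4: start y=0.000, vy=8.195 → t=1.671, apex=3.423, x_land=110.728, impact vy=-8.195
  bounce: vy ← 0.77·8.195 = 6.311
Arc 5: start y=0.000, vy=6.311 → t=1.287, apex=2.030, x_land=126.475, impact vy=-6.311
  bounce: vy ← 0.77·6.311 = 4.859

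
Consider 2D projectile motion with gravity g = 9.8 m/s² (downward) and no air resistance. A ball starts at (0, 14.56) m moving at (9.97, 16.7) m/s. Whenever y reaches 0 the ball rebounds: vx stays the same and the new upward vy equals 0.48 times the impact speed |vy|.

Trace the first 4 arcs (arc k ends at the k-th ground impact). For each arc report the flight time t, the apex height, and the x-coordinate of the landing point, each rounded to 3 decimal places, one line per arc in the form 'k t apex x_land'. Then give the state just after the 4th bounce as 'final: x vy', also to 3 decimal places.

1 4.128 28.789 41.156
2 2.327 6.633 64.356
3 1.117 1.528 75.492
4 0.536 0.352 80.837
final: 80.837 1.261

Arc 1: start y=14.560, vy=16.700 → t=4.128, apex=28.789, x_land=41.156, impact vy=-23.754
  bounce: vy ← 0.48·23.754 = 11.402
Arc 2: start y=0.000, vy=11.402 → t=2.327, apex=6.633, x_land=64.356, impact vy=-11.402
  bounce: vy ← 0.48·11.402 = 5.473
Arc 3: start y=0.000, vy=5.473 → t=1.117, apex=1.528, x_land=75.492, impact vy=-5.473
  bounce: vy ← 0.48·5.473 = 2.627
Arc 4: start y=0.000, vy=2.627 → t=0.536, apex=0.352, x_land=80.837, impact vy=-2.627
  bounce: vy ← 0.48·2.627 = 1.261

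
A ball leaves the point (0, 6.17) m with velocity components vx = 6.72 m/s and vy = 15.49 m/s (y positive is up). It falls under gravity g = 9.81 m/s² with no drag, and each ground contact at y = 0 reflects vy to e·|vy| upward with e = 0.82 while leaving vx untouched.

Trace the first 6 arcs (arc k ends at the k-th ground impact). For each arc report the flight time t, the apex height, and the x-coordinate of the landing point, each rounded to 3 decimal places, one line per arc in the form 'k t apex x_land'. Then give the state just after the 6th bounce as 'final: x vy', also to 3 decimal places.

1 3.516 18.399 23.626
2 3.176 12.372 44.971
3 2.605 8.319 62.474
4 2.136 5.594 76.826
5 1.751 3.761 88.595
6 1.436 2.529 98.246
final: 98.246 5.776

Arc 1: start y=6.170, vy=15.490 → t=3.516, apex=18.399, x_land=23.626, impact vy=-19.000
  bounce: vy ← 0.82·19.000 = 15.580
Arc 2: start y=0.000, vy=15.580 → t=3.176, apex=12.372, x_land=44.971, impact vy=-15.580
  bounce: vy ← 0.82·15.580 = 12.776
Arc 3: start y=0.000, vy=12.776 → t=2.605, apex=8.319, x_land=62.474, impact vy=-12.776
  bounce: vy ← 0.82·12.776 = 10.476
Arc 4: start y=0.000, vy=10.476 → t=2.136, apex=5.594, x_land=76.826, impact vy=-10.476
  bounce: vy ← 0.82·10.476 = 8.590
Arc 5: start y=0.000, vy=8.590 → t=1.751, apex=3.761, x_land=88.595, impact vy=-8.590
  bounce: vy ← 0.82·8.590 = 7.044
Arc 6: start y=0.000, vy=7.044 → t=1.436, apex=2.529, x_land=98.246, impact vy=-7.044
  bounce: vy ← 0.82·7.044 = 5.776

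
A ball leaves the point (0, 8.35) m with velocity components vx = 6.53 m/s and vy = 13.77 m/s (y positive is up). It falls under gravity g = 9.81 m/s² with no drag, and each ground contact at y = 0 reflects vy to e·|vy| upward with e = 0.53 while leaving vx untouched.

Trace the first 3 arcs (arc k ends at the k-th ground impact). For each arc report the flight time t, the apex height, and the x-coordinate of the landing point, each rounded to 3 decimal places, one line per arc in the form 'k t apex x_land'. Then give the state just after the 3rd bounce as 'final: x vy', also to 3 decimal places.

1 3.320 18.014 21.680
2 2.031 5.060 34.945
3 1.077 1.421 41.976
final: 41.976 2.799

Arc 1: start y=8.350, vy=13.770 → t=3.320, apex=18.014, x_land=21.680, impact vy=-18.800
  bounce: vy ← 0.53·18.800 = 9.964
Arc 2: start y=0.000, vy=9.964 → t=2.031, apex=5.060, x_land=34.945, impact vy=-9.964
  bounce: vy ← 0.53·9.964 = 5.281
Arc 3: start y=0.000, vy=5.281 → t=1.077, apex=1.421, x_land=41.976, impact vy=-5.281
  bounce: vy ← 0.53·5.281 = 2.799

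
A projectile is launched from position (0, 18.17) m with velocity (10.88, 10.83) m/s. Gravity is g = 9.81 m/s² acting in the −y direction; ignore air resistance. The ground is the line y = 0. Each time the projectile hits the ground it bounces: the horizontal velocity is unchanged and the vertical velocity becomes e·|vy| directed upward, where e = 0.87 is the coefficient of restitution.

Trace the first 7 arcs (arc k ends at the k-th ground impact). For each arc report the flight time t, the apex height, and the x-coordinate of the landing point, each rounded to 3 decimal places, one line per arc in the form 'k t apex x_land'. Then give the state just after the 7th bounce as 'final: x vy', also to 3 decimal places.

Arc 1: start y=18.170, vy=10.830 → t=3.323, apex=24.148, x_land=36.152, impact vy=-21.767
  bounce: vy ← 0.87·21.767 = 18.937
Arc 2: start y=0.000, vy=18.937 → t=3.861, apex=18.278, x_land=78.157, impact vy=-18.937
  bounce: vy ← 0.87·18.937 = 16.475
Arc 3: start y=0.000, vy=16.475 → t=3.359, apex=13.834, x_land=114.701, impact vy=-16.475
  bounce: vy ← 0.87·16.475 = 14.333
Arc 4: start y=0.000, vy=14.333 → t=2.922, apex=10.471, x_land=146.495, impact vy=-14.333
  bounce: vy ← 0.87·14.333 = 12.470
Arc 5: start y=0.000, vy=12.470 → t=2.542, apex=7.926, x_land=174.155, impact vy=-12.470
  bounce: vy ← 0.87·12.470 = 10.849
Arc 6: start y=0.000, vy=10.849 → t=2.212, apex=5.999, x_land=198.219, impact vy=-10.849
  bounce: vy ← 0.87·10.849 = 9.439
Arc 7: start y=0.000, vy=9.439 → t=1.924, apex=4.541, x_land=219.155, impact vy=-9.439
  bounce: vy ← 0.87·9.439 = 8.212

1 3.323 24.148 36.152
2 3.861 18.278 78.157
3 3.359 13.834 114.701
4 2.922 10.471 146.495
5 2.542 7.926 174.155
6 2.212 5.999 198.219
7 1.924 4.541 219.155
final: 219.155 8.212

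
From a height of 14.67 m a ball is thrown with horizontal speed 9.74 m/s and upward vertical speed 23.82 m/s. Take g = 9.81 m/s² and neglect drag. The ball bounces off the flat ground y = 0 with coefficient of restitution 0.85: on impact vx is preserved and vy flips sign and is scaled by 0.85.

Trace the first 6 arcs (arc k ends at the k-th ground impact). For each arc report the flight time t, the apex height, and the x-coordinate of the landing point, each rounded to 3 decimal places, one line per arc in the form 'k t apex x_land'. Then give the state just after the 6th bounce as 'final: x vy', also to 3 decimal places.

Arc 1: start y=14.670, vy=23.820 → t=5.409, apex=43.589, x_land=52.685, impact vy=-29.244
  bounce: vy ← 0.85·29.244 = 24.857
Arc 2: start y=0.000, vy=24.857 → t=5.068, apex=31.493, x_land=102.046, impact vy=-24.857
  bounce: vy ← 0.85·24.857 = 21.129
Arc 3: start y=0.000, vy=21.129 → t=4.308, apex=22.754, x_land=144.002, impact vy=-21.129
  bounce: vy ← 0.85·21.129 = 17.960
Arc 4: start y=0.000, vy=17.960 → t=3.661, apex=16.440, x_land=179.665, impact vy=-17.960
  bounce: vy ← 0.85·17.960 = 15.266
Arc 5: start y=0.000, vy=15.266 → t=3.112, apex=11.878, x_land=209.978, impact vy=-15.266
  bounce: vy ← 0.85·15.266 = 12.976
Arc 6: start y=0.000, vy=12.976 → t=2.645, apex=8.582, x_land=235.744, impact vy=-12.976
  bounce: vy ← 0.85·12.976 = 11.029

1 5.409 43.589 52.685
2 5.068 31.493 102.046
3 4.308 22.754 144.002
4 3.661 16.440 179.665
5 3.112 11.878 209.978
6 2.645 8.582 235.744
final: 235.744 11.029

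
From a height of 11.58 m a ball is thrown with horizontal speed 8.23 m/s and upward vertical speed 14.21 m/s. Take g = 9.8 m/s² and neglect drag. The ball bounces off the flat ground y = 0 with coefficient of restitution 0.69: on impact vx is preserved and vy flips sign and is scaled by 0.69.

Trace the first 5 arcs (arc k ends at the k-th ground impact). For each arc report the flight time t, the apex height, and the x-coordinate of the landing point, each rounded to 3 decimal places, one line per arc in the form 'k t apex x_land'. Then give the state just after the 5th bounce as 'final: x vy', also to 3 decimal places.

Arc 1: start y=11.580, vy=14.210 → t=3.563, apex=21.882, x_land=29.325, impact vy=-20.710
  bounce: vy ← 0.69·20.710 = 14.290
Arc 2: start y=0.000, vy=14.290 → t=2.916, apex=10.418, x_land=53.326, impact vy=-14.290
  bounce: vy ← 0.69·14.290 = 9.860
Arc 3: start y=0.000, vy=9.860 → t=2.012, apex=4.960, x_land=69.887, impact vy=-9.860
  bounce: vy ← 0.69·9.860 = 6.803
Arc 4: start y=0.000, vy=6.803 → t=1.388, apex=2.361, x_land=81.314, impact vy=-6.803
  bounce: vy ← 0.69·6.803 = 4.694
Arc 5: start y=0.000, vy=4.694 → t=0.958, apex=1.124, x_land=89.198, impact vy=-4.694
  bounce: vy ← 0.69·4.694 = 3.239

1 3.563 21.882 29.325
2 2.916 10.418 53.326
3 2.012 4.960 69.887
4 1.388 2.361 81.314
5 0.958 1.124 89.198
final: 89.198 3.239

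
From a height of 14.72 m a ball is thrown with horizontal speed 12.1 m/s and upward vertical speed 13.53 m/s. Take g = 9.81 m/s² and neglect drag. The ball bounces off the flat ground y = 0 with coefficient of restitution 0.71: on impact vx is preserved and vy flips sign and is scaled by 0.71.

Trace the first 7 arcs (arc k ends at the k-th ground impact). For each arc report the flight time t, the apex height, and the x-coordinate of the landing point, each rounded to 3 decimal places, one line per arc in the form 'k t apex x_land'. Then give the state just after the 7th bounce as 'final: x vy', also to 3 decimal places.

Arc 1: start y=14.720, vy=13.530 → t=3.594, apex=24.050, x_land=43.482, impact vy=-21.723
  bounce: vy ← 0.71·21.723 = 15.423
Arc 2: start y=0.000, vy=15.423 → t=3.144, apex=12.124, x_land=81.528, impact vy=-15.423
  bounce: vy ← 0.71·15.423 = 10.950
Arc 3: start y=0.000, vy=10.950 → t=2.232, apex=6.112, x_land=108.541, impact vy=-10.950
  bounce: vy ← 0.71·10.950 = 7.775
Arc 4: start y=0.000, vy=7.775 → t=1.585, apex=3.081, x_land=127.720, impact vy=-7.775
  bounce: vy ← 0.71·7.775 = 5.520
Arc 5: start y=0.000, vy=5.520 → t=1.125, apex=1.553, x_land=141.338, impact vy=-5.520
  bounce: vy ← 0.71·5.520 = 3.919
Arc 6: start y=0.000, vy=3.919 → t=0.799, apex=0.783, x_land=151.006, impact vy=-3.919
  bounce: vy ← 0.71·3.919 = 2.783
Arc 7: start y=0.000, vy=2.783 → t=0.567, apex=0.395, x_land=157.870, impact vy=-2.783
  bounce: vy ← 0.71·2.783 = 1.976

1 3.594 24.050 43.482
2 3.144 12.124 81.528
3 2.232 6.112 108.541
4 1.585 3.081 127.720
5 1.125 1.553 141.338
6 0.799 0.783 151.006
7 0.567 0.395 157.870
final: 157.870 1.976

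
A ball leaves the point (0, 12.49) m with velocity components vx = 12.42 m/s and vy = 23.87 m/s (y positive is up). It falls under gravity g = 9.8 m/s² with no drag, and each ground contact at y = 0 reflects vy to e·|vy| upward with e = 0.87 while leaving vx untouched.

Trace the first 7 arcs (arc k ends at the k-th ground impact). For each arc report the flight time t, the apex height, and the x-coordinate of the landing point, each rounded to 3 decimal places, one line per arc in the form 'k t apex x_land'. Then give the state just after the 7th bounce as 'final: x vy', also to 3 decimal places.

1 5.348 41.560 66.423
2 5.067 31.457 129.361
3 4.409 23.810 184.117
4 3.836 18.022 231.754
5 3.337 13.641 273.199
6 2.903 10.325 309.256
7 2.526 7.815 340.625
final: 340.625 10.767

Arc 1: start y=12.490, vy=23.870 → t=5.348, apex=41.560, x_land=66.423, impact vy=-28.541
  bounce: vy ← 0.87·28.541 = 24.831
Arc 2: start y=0.000, vy=24.831 → t=5.067, apex=31.457, x_land=129.361, impact vy=-24.831
  bounce: vy ← 0.87·24.831 = 21.603
Arc 3: start y=0.000, vy=21.603 → t=4.409, apex=23.810, x_land=184.117, impact vy=-21.603
  bounce: vy ← 0.87·21.603 = 18.794
Arc 4: start y=0.000, vy=18.794 → t=3.836, apex=18.022, x_land=231.754, impact vy=-18.794
  bounce: vy ← 0.87·18.794 = 16.351
Arc 5: start y=0.000, vy=16.351 → t=3.337, apex=13.641, x_land=273.199, impact vy=-16.351
  bounce: vy ← 0.87·16.351 = 14.225
Arc 6: start y=0.000, vy=14.225 → t=2.903, apex=10.325, x_land=309.256, impact vy=-14.225
  bounce: vy ← 0.87·14.225 = 12.376
Arc 7: start y=0.000, vy=12.376 → t=2.526, apex=7.815, x_land=340.625, impact vy=-12.376
  bounce: vy ← 0.87·12.376 = 10.767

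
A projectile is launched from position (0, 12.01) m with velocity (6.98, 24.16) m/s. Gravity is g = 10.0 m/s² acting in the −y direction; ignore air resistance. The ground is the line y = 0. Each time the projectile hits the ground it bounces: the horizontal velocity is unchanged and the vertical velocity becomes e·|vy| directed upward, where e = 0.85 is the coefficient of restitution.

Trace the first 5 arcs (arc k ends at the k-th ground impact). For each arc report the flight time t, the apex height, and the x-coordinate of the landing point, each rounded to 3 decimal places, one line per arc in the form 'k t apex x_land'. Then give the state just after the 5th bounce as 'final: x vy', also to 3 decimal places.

1 5.286 41.195 36.899
2 4.880 29.764 70.959
3 4.148 21.504 99.910
4 3.526 15.537 124.518
5 2.997 11.225 145.435
final: 145.435 12.736

Arc 1: start y=12.010, vy=24.160 → t=5.286, apex=41.195, x_land=36.899, impact vy=-28.704
  bounce: vy ← 0.85·28.704 = 24.398
Arc 2: start y=0.000, vy=24.398 → t=4.880, apex=29.764, x_land=70.959, impact vy=-24.398
  bounce: vy ← 0.85·24.398 = 20.738
Arc 3: start y=0.000, vy=20.738 → t=4.148, apex=21.504, x_land=99.910, impact vy=-20.738
  bounce: vy ← 0.85·20.738 = 17.628
Arc 4: start y=0.000, vy=17.628 → t=3.526, apex=15.537, x_land=124.518, impact vy=-17.628
  bounce: vy ← 0.85·17.628 = 14.984
Arc 5: start y=0.000, vy=14.984 → t=2.997, apex=11.225, x_land=145.435, impact vy=-14.984
  bounce: vy ← 0.85·14.984 = 12.736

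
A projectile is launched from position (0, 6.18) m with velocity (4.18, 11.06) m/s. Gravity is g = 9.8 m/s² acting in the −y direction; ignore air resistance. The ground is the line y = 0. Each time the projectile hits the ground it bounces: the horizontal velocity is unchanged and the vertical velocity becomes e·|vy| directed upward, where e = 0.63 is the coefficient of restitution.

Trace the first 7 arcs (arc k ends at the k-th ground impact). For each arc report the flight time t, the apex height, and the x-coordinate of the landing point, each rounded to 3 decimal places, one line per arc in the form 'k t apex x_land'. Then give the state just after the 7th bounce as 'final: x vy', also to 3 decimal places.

Arc 1: start y=6.180, vy=11.060 → t=2.721, apex=12.421, x_land=11.373, impact vy=-15.603
  bounce: vy ← 0.63·15.603 = 9.830
Arc 2: start y=0.000, vy=9.830 → t=2.006, apex=4.930, x_land=19.758, impact vy=-9.830
  bounce: vy ← 0.63·9.830 = 6.193
Arc 3: start y=0.000, vy=6.193 → t=1.264, apex=1.957, x_land=25.041, impact vy=-6.193
  bounce: vy ← 0.63·6.193 = 3.901
Arc 4: start y=0.000, vy=3.901 → t=0.796, apex=0.777, x_land=28.369, impact vy=-3.901
  bounce: vy ← 0.63·3.901 = 2.458
Arc 5: start y=0.000, vy=2.458 → t=0.502, apex=0.308, x_land=30.466, impact vy=-2.458
  bounce: vy ← 0.63·2.458 = 1.548
Arc 6: start y=0.000, vy=1.548 → t=0.316, apex=0.122, x_land=31.787, impact vy=-1.548
  bounce: vy ← 0.63·1.548 = 0.976
Arc 7: start y=0.000, vy=0.976 → t=0.199, apex=0.049, x_land=32.619, impact vy=-0.976
  bounce: vy ← 0.63·0.976 = 0.615

1 2.721 12.421 11.373
2 2.006 4.930 19.758
3 1.264 1.957 25.041
4 0.796 0.777 28.369
5 0.502 0.308 30.466
6 0.316 0.122 31.787
7 0.199 0.049 32.619
final: 32.619 0.615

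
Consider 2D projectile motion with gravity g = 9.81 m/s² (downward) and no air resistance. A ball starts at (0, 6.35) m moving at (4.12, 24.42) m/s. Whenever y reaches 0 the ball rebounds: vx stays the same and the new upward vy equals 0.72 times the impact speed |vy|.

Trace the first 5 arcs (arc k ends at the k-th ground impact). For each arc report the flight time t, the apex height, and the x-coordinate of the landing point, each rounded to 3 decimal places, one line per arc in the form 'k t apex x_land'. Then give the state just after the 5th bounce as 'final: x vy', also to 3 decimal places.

1 5.226 36.744 21.532
2 3.941 19.048 37.770
3 2.838 9.875 49.462
4 2.043 5.119 57.880
5 1.471 2.654 63.941
final: 63.941 5.195

Arc 1: start y=6.350, vy=24.420 → t=5.226, apex=36.744, x_land=21.532, impact vy=-26.850
  bounce: vy ← 0.72·26.850 = 19.332
Arc 2: start y=0.000, vy=19.332 → t=3.941, apex=19.048, x_land=37.770, impact vy=-19.332
  bounce: vy ← 0.72·19.332 = 13.919
Arc 3: start y=0.000, vy=13.919 → t=2.838, apex=9.875, x_land=49.462, impact vy=-13.919
  bounce: vy ← 0.72·13.919 = 10.022
Arc 4: start y=0.000, vy=10.022 → t=2.043, apex=5.119, x_land=57.880, impact vy=-10.022
  bounce: vy ← 0.72·10.022 = 7.216
Arc 5: start y=0.000, vy=7.216 → t=1.471, apex=2.654, x_land=63.941, impact vy=-7.216
  bounce: vy ← 0.72·7.216 = 5.195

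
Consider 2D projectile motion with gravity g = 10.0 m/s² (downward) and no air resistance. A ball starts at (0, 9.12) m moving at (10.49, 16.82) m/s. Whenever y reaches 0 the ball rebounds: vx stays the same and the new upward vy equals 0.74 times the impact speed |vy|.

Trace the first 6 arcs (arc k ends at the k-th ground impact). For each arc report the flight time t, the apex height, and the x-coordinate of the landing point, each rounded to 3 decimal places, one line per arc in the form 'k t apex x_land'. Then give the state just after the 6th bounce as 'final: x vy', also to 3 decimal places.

Arc 1: start y=9.120, vy=16.820 → t=3.839, apex=23.266, x_land=40.272, impact vy=-21.571
  bounce: vy ← 0.74·21.571 = 15.963
Arc 2: start y=0.000, vy=15.963 → t=3.193, apex=12.740, x_land=73.762, impact vy=-15.963
  bounce: vy ← 0.74·15.963 = 11.812
Arc 3: start y=0.000, vy=11.812 → t=2.362, apex=6.977, x_land=98.544, impact vy=-11.812
  bounce: vy ← 0.74·11.812 = 8.741
Arc 4: start y=0.000, vy=8.741 → t=1.748, apex=3.820, x_land=116.883, impact vy=-8.741
  bounce: vy ← 0.74·8.741 = 6.468
Arc 5: start y=0.000, vy=6.468 → t=1.294, apex=2.092, x_land=130.454, impact vy=-6.468
  bounce: vy ← 0.74·6.468 = 4.787
Arc 6: start y=0.000, vy=4.787 → t=0.957, apex=1.146, x_land=140.496, impact vy=-4.787
  bounce: vy ← 0.74·4.787 = 3.542

1 3.839 23.266 40.272
2 3.193 12.740 73.762
3 2.362 6.977 98.544
4 1.748 3.820 116.883
5 1.294 2.092 130.454
6 0.957 1.146 140.496
final: 140.496 3.542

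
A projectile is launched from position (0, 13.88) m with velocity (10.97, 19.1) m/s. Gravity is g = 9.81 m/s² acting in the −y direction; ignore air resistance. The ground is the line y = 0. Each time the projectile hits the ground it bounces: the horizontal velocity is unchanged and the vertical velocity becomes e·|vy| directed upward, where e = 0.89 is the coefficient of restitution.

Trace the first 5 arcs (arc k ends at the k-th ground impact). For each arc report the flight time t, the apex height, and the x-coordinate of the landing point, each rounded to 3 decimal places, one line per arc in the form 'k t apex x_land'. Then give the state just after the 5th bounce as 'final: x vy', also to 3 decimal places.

1 4.520 32.474 49.585
2 4.580 25.722 99.828
3 4.076 20.375 144.544
4 3.628 16.139 184.341
5 3.229 12.784 219.761
final: 219.761 14.095

Arc 1: start y=13.880, vy=19.100 → t=4.520, apex=32.474, x_land=49.585, impact vy=-25.242
  bounce: vy ← 0.89·25.242 = 22.465
Arc 2: start y=0.000, vy=22.465 → t=4.580, apex=25.722, x_land=99.828, impact vy=-22.465
  bounce: vy ← 0.89·22.465 = 19.994
Arc 3: start y=0.000, vy=19.994 → t=4.076, apex=20.375, x_land=144.544, impact vy=-19.994
  bounce: vy ← 0.89·19.994 = 17.795
Arc 4: start y=0.000, vy=17.795 → t=3.628, apex=16.139, x_land=184.341, impact vy=-17.795
  bounce: vy ← 0.89·17.795 = 15.837
Arc 5: start y=0.000, vy=15.837 → t=3.229, apex=12.784, x_land=219.761, impact vy=-15.837
  bounce: vy ← 0.89·15.837 = 14.095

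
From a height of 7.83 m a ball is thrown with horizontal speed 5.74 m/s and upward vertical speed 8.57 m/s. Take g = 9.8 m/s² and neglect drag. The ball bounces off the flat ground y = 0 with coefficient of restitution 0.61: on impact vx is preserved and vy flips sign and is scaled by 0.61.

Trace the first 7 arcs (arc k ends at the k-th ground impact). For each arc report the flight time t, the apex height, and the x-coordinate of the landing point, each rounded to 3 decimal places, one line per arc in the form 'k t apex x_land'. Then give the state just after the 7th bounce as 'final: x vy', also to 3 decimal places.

1 2.412 11.577 13.843
2 1.875 4.308 24.607
3 1.144 1.603 31.173
4 0.698 0.596 35.178
5 0.426 0.222 37.621
6 0.260 0.083 39.112
7 0.158 0.031 40.021
final: 40.021 0.473

Arc 1: start y=7.830, vy=8.570 → t=2.412, apex=11.577, x_land=13.843, impact vy=-15.064
  bounce: vy ← 0.61·15.064 = 9.189
Arc 2: start y=0.000, vy=9.189 → t=1.875, apex=4.308, x_land=24.607, impact vy=-9.189
  bounce: vy ← 0.61·9.189 = 5.605
Arc 3: start y=0.000, vy=5.605 → t=1.144, apex=1.603, x_land=31.173, impact vy=-5.605
  bounce: vy ← 0.61·5.605 = 3.419
Arc 4: start y=0.000, vy=3.419 → t=0.698, apex=0.596, x_land=35.178, impact vy=-3.419
  bounce: vy ← 0.61·3.419 = 2.086
Arc 5: start y=0.000, vy=2.086 → t=0.426, apex=0.222, x_land=37.621, impact vy=-2.086
  bounce: vy ← 0.61·2.086 = 1.272
Arc 6: start y=0.000, vy=1.272 → t=0.260, apex=0.083, x_land=39.112, impact vy=-1.272
  bounce: vy ← 0.61·1.272 = 0.776
Arc 7: start y=0.000, vy=0.776 → t=0.158, apex=0.031, x_land=40.021, impact vy=-0.776
  bounce: vy ← 0.61·0.776 = 0.473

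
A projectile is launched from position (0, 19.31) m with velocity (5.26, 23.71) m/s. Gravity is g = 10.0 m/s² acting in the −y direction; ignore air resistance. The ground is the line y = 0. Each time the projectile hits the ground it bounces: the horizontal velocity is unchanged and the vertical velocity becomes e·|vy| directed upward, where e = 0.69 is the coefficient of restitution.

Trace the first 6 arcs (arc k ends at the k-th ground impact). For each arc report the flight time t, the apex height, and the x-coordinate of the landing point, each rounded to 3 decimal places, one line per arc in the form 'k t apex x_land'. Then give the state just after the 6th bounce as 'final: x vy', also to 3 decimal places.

1 5.451 47.418 28.670
2 4.250 22.576 51.024
3 2.932 10.748 66.448
4 2.023 5.117 77.091
5 1.396 2.436 84.434
6 0.963 1.160 89.501
final: 89.501 3.323

Arc 1: start y=19.310, vy=23.710 → t=5.451, apex=47.418, x_land=28.670, impact vy=-30.796
  bounce: vy ← 0.69·30.796 = 21.249
Arc 2: start y=0.000, vy=21.249 → t=4.250, apex=22.576, x_land=51.024, impact vy=-21.249
  bounce: vy ← 0.69·21.249 = 14.662
Arc 3: start y=0.000, vy=14.662 → t=2.932, apex=10.748, x_land=66.448, impact vy=-14.662
  bounce: vy ← 0.69·14.662 = 10.117
Arc 4: start y=0.000, vy=10.117 → t=2.023, apex=5.117, x_land=77.091, impact vy=-10.117
  bounce: vy ← 0.69·10.117 = 6.980
Arc 5: start y=0.000, vy=6.980 → t=1.396, apex=2.436, x_land=84.434, impact vy=-6.980
  bounce: vy ← 0.69·6.980 = 4.817
Arc 6: start y=0.000, vy=4.817 → t=0.963, apex=1.160, x_land=89.501, impact vy=-4.817
  bounce: vy ← 0.69·4.817 = 3.323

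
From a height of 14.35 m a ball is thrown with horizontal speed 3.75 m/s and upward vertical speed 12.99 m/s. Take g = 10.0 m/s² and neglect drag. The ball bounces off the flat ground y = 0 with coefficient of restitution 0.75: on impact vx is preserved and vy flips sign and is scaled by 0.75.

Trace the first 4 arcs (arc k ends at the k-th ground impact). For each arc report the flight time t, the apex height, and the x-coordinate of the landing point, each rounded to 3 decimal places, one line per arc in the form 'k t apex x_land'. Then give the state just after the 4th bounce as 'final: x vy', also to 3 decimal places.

1 3.434 22.787 12.877
2 3.202 12.818 24.885
3 2.402 7.210 33.891
4 1.801 4.056 40.646
final: 40.646 6.755

Arc 1: start y=14.350, vy=12.990 → t=3.434, apex=22.787, x_land=12.877, impact vy=-21.348
  bounce: vy ← 0.75·21.348 = 16.011
Arc 2: start y=0.000, vy=16.011 → t=3.202, apex=12.818, x_land=24.885, impact vy=-16.011
  bounce: vy ← 0.75·16.011 = 12.008
Arc 3: start y=0.000, vy=12.008 → t=2.402, apex=7.210, x_land=33.891, impact vy=-12.008
  bounce: vy ← 0.75·12.008 = 9.006
Arc 4: start y=0.000, vy=9.006 → t=1.801, apex=4.056, x_land=40.646, impact vy=-9.006
  bounce: vy ← 0.75·9.006 = 6.755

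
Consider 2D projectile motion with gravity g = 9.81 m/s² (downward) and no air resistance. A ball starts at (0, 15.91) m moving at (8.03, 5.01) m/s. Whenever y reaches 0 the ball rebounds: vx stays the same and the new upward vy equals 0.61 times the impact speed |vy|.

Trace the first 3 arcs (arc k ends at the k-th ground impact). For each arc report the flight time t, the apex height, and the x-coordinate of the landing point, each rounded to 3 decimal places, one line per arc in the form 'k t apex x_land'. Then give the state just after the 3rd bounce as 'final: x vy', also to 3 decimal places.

Arc 1: start y=15.910, vy=5.010 → t=2.383, apex=17.189, x_land=19.133, impact vy=-18.364
  bounce: vy ← 0.61·18.364 = 11.202
Arc 2: start y=0.000, vy=11.202 → t=2.284, apex=6.396, x_land=37.473, impact vy=-11.202
  bounce: vy ← 0.61·11.202 = 6.833
Arc 3: start y=0.000, vy=6.833 → t=1.393, apex=2.380, x_land=48.660, impact vy=-6.833
  bounce: vy ← 0.61·6.833 = 4.168

1 2.383 17.189 19.133
2 2.284 6.396 37.473
3 1.393 2.380 48.660
final: 48.660 4.168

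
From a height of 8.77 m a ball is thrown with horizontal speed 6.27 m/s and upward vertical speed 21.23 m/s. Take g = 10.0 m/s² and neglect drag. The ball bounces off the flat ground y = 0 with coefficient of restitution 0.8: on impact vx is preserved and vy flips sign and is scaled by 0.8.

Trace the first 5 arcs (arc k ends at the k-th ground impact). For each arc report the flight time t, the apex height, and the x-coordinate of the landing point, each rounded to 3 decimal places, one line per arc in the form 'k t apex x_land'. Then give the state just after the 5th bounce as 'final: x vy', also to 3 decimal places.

1 4.625 31.306 29.000
2 4.004 20.036 54.102
3 3.203 12.823 74.184
4 2.562 8.207 90.250
5 2.050 5.252 103.102
final: 103.102 8.199

Arc 1: start y=8.770, vy=21.230 → t=4.625, apex=31.306, x_land=29.000, impact vy=-25.022
  bounce: vy ← 0.8·25.022 = 20.018
Arc 2: start y=0.000, vy=20.018 → t=4.004, apex=20.036, x_land=54.102, impact vy=-20.018
  bounce: vy ← 0.8·20.018 = 16.014
Arc 3: start y=0.000, vy=16.014 → t=3.203, apex=12.823, x_land=74.184, impact vy=-16.014
  bounce: vy ← 0.8·16.014 = 12.811
Arc 4: start y=0.000, vy=12.811 → t=2.562, apex=8.207, x_land=90.250, impact vy=-12.811
  bounce: vy ← 0.8·12.811 = 10.249
Arc 5: start y=0.000, vy=10.249 → t=2.050, apex=5.252, x_land=103.102, impact vy=-10.249
  bounce: vy ← 0.8·10.249 = 8.199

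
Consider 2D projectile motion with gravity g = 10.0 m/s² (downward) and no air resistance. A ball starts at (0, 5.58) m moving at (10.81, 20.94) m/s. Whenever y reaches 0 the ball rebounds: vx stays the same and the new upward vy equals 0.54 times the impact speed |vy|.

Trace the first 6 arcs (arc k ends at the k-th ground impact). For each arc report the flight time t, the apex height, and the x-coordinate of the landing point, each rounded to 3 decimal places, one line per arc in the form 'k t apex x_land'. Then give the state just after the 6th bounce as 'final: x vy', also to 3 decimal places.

1 4.439 27.504 47.990
2 2.533 8.020 75.372
3 1.368 2.339 90.158
4 0.739 0.682 98.142
5 0.399 0.199 102.454
6 0.215 0.058 104.782
final: 104.782 0.582

Arc 1: start y=5.580, vy=20.940 → t=4.439, apex=27.504, x_land=47.990, impact vy=-23.454
  bounce: vy ← 0.54·23.454 = 12.665
Arc 2: start y=0.000, vy=12.665 → t=2.533, apex=8.020, x_land=75.372, impact vy=-12.665
  bounce: vy ← 0.54·12.665 = 6.839
Arc 3: start y=0.000, vy=6.839 → t=1.368, apex=2.339, x_land=90.158, impact vy=-6.839
  bounce: vy ← 0.54·6.839 = 3.693
Arc 4: start y=0.000, vy=3.693 → t=0.739, apex=0.682, x_land=98.142, impact vy=-3.693
  bounce: vy ← 0.54·3.693 = 1.994
Arc 5: start y=0.000, vy=1.994 → t=0.399, apex=0.199, x_land=102.454, impact vy=-1.994
  bounce: vy ← 0.54·1.994 = 1.077
Arc 6: start y=0.000, vy=1.077 → t=0.215, apex=0.058, x_land=104.782, impact vy=-1.077
  bounce: vy ← 0.54·1.077 = 0.582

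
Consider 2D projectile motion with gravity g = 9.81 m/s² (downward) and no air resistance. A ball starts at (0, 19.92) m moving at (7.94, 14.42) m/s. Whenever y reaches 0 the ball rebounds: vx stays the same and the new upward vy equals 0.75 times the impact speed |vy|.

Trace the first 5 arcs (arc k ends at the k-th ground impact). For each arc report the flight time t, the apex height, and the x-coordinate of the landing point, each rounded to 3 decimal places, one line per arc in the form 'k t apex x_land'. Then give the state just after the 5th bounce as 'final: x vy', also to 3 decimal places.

1 3.964 30.518 31.476
2 3.742 17.166 61.184
3 2.806 9.656 83.465
4 2.105 5.432 100.176
5 1.578 3.055 112.709
final: 112.709 5.807

Arc 1: start y=19.920, vy=14.420 → t=3.964, apex=30.518, x_land=31.476, impact vy=-24.470
  bounce: vy ← 0.75·24.470 = 18.352
Arc 2: start y=0.000, vy=18.352 → t=3.742, apex=17.166, x_land=61.184, impact vy=-18.352
  bounce: vy ← 0.75·18.352 = 13.764
Arc 3: start y=0.000, vy=13.764 → t=2.806, apex=9.656, x_land=83.465, impact vy=-13.764
  bounce: vy ← 0.75·13.764 = 10.323
Arc 4: start y=0.000, vy=10.323 → t=2.105, apex=5.432, x_land=100.176, impact vy=-10.323
  bounce: vy ← 0.75·10.323 = 7.742
Arc 5: start y=0.000, vy=7.742 → t=1.578, apex=3.055, x_land=112.709, impact vy=-7.742
  bounce: vy ← 0.75·7.742 = 5.807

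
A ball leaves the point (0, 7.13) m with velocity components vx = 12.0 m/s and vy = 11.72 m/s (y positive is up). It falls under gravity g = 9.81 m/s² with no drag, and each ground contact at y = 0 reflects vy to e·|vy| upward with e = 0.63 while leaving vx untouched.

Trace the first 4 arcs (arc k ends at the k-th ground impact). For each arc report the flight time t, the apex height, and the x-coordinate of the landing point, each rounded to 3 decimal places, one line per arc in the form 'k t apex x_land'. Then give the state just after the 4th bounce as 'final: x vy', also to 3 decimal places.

1 2.892 14.131 34.704
2 2.139 5.609 60.368
3 1.347 2.226 76.536
4 0.849 0.884 86.722
final: 86.722 2.623

Arc 1: start y=7.130, vy=11.720 → t=2.892, apex=14.131, x_land=34.704, impact vy=-16.651
  bounce: vy ← 0.63·16.651 = 10.490
Arc 2: start y=0.000, vy=10.490 → t=2.139, apex=5.609, x_land=60.368, impact vy=-10.490
  bounce: vy ← 0.63·10.490 = 6.609
Arc 3: start y=0.000, vy=6.609 → t=1.347, apex=2.226, x_land=76.536, impact vy=-6.609
  bounce: vy ← 0.63·6.609 = 4.163
Arc 4: start y=0.000, vy=4.163 → t=0.849, apex=0.884, x_land=86.722, impact vy=-4.163
  bounce: vy ← 0.63·4.163 = 2.623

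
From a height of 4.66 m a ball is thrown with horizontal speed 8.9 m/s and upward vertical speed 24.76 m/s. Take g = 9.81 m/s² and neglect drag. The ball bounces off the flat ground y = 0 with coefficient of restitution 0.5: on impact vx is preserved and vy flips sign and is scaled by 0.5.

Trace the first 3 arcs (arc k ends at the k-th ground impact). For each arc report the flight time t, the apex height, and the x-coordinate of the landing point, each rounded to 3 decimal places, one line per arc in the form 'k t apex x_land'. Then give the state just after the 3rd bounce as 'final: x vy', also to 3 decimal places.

1 5.230 35.907 46.543
2 2.706 8.977 70.623
3 1.353 2.244 82.663
final: 82.663 3.318

Arc 1: start y=4.660, vy=24.760 → t=5.230, apex=35.907, x_land=46.543, impact vy=-26.542
  bounce: vy ← 0.5·26.542 = 13.271
Arc 2: start y=0.000, vy=13.271 → t=2.706, apex=8.977, x_land=70.623, impact vy=-13.271
  bounce: vy ← 0.5·13.271 = 6.636
Arc 3: start y=0.000, vy=6.636 → t=1.353, apex=2.244, x_land=82.663, impact vy=-6.636
  bounce: vy ← 0.5·6.636 = 3.318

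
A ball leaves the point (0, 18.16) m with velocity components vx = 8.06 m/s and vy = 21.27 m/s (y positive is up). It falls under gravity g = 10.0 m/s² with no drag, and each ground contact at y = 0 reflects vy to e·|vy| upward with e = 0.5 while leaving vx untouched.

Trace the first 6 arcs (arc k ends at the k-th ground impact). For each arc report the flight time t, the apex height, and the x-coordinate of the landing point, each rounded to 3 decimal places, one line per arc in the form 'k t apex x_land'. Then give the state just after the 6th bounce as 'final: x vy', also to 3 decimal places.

Arc 1: start y=18.160, vy=21.270 → t=4.983, apex=40.781, x_land=40.162, impact vy=-28.559
  bounce: vy ← 0.5·28.559 = 14.279
Arc 2: start y=0.000, vy=14.279 → t=2.856, apex=10.195, x_land=63.181, impact vy=-14.279
  bounce: vy ← 0.5·14.279 = 7.140
Arc 3: start y=0.000, vy=7.140 → t=1.428, apex=2.549, x_land=74.690, impact vy=-7.140
  bounce: vy ← 0.5·7.140 = 3.570
Arc 4: start y=0.000, vy=3.570 → t=0.714, apex=0.637, x_land=80.445, impact vy=-3.570
  bounce: vy ← 0.5·3.570 = 1.785
Arc 5: start y=0.000, vy=1.785 → t=0.357, apex=0.159, x_land=83.322, impact vy=-1.785
  bounce: vy ← 0.5·1.785 = 0.892
Arc 6: start y=0.000, vy=0.892 → t=0.178, apex=0.040, x_land=84.760, impact vy=-0.892
  bounce: vy ← 0.5·0.892 = 0.446

1 4.983 40.781 40.162
2 2.856 10.195 63.181
3 1.428 2.549 74.690
4 0.714 0.637 80.445
5 0.357 0.159 83.322
6 0.178 0.040 84.760
final: 84.760 0.446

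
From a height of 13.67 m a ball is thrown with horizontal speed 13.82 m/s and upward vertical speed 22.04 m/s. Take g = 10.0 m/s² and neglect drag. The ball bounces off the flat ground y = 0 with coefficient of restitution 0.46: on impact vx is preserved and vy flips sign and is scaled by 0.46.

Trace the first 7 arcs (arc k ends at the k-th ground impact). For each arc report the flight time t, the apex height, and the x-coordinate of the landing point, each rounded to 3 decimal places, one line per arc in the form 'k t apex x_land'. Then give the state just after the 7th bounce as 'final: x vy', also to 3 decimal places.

Arc 1: start y=13.670, vy=22.040 → t=4.959, apex=37.958, x_land=68.537, impact vy=-27.553
  bounce: vy ← 0.46·27.553 = 12.674
Arc 2: start y=0.000, vy=12.674 → t=2.535, apex=8.032, x_land=103.569, impact vy=-12.674
  bounce: vy ← 0.46·12.674 = 5.830
Arc 3: start y=0.000, vy=5.830 → t=1.166, apex=1.700, x_land=119.684, impact vy=-5.830
  bounce: vy ← 0.46·5.830 = 2.682
Arc 4: start y=0.000, vy=2.682 → t=0.536, apex=0.360, x_land=127.097, impact vy=-2.682
  bounce: vy ← 0.46·2.682 = 1.234
Arc 5: start y=0.000, vy=1.234 → t=0.247, apex=0.076, x_land=130.506, impact vy=-1.234
  bounce: vy ← 0.46·1.234 = 0.567
Arc 6: start y=0.000, vy=0.567 → t=0.113, apex=0.016, x_land=132.075, impact vy=-0.567
  bounce: vy ← 0.46·0.567 = 0.261
Arc 7: start y=0.000, vy=0.261 → t=0.052, apex=0.003, x_land=132.797, impact vy=-0.261
  bounce: vy ← 0.46·0.261 = 0.120

1 4.959 37.958 68.537
2 2.535 8.032 103.569
3 1.166 1.700 119.684
4 0.536 0.360 127.097
5 0.247 0.076 130.506
6 0.113 0.016 132.075
7 0.052 0.003 132.797
final: 132.797 0.120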